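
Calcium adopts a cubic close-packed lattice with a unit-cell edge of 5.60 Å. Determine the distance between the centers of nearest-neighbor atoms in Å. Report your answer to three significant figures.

In an FCC structure, atoms touch along the face diagonal, so √2·a = 4r; the nearest-neighbor distance equals 2r = 0.7071·a.
d = 0.7071 × 5.60 = 3.96 Å.

3.96 Å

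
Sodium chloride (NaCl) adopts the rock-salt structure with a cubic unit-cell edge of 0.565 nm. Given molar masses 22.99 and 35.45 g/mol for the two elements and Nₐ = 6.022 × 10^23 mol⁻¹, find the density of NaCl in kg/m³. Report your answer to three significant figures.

The rock-salt structure contains Z = 4 formula units per cell; M(NaCl) = 22.99 + 35.45 = 58.44 g/mol.
a³ = (5.650 × 10^-8 cm)³ = 1.804 × 10^-22 cm³.
ρ = 4 × 58.44 / (6.022 × 10²³ × 1.804 × 10^-22) = 2.152 g/cm³ = 2150 kg/m³.

2150 kg/m³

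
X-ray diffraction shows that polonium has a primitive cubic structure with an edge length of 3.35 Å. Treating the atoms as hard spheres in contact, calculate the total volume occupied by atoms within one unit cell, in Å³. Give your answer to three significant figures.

19.7 Å³

In a simple cubic lattice atoms touch along the cell edge, so a = 2r, so r = 0.5000a = 1.675 Å.
V_atoms = Z × (4/3)πr³ = 1 × (4/3)π × (1.675)³ = 19.7 Å³.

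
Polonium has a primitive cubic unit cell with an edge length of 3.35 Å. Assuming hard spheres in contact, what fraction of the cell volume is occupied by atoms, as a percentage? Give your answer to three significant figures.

52.4%

In a simple cubic lattice atoms touch along the cell edge, so a = 2r, so r = 0.5000a = 1.675 Å.
Packing fraction = Z·(4/3)πr³ / a³ = 1 × (4/3)π × (1.675)³ / (3.35)³ = 0.5236 = 52.4%.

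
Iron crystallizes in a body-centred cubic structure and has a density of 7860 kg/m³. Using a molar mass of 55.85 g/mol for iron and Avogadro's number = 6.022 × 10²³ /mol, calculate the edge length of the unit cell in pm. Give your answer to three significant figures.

287 pm

With Z = 2 atoms per BCC cell, a³ = Z·M/(N_A·ρ) = 2 × 55.85 / (6.022 × 10²³ × 7.860 g/cm³) = 2.360 × 10^-23 cm³.
a = (2.360 × 10^-23)^(1/3) = 2.868 × 10^-8 cm = 287 pm.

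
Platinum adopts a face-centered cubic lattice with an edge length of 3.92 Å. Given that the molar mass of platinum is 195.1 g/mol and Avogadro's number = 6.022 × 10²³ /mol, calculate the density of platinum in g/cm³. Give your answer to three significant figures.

An FCC unit cell contains Z = 4 atoms.
Cell volume: a³ = (3.92 Å)³ = (3.920 × 10^-8 cm)³ = 6.024 × 10^-23 cm³.
ρ = Z·M/(N_A·a³) = 4 × 195.1 / (6.022 × 10²³ × 6.024 × 10^-23) = 21.51 g/cm³.

21.5 g/cm³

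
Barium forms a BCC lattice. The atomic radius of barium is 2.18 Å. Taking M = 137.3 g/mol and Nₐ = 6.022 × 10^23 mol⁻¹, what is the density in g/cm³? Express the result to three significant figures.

In a BCC lattice, atoms touch along the body diagonal, so √3·a = 4r, giving a = 5.034 Å = 5.034 × 10^-8 cm.
With Z = 2, ρ = Z·M/(N_A·a³) = 2 × 137.3 / (6.022 × 10²³ × 1.276 × 10^-22) = 3.573 g/cm³.

3.57 g/cm³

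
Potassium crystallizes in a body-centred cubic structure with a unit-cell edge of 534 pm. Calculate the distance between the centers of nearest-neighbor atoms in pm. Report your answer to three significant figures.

In a BCC structure, atoms touch along the body diagonal, so √3·a = 4r; the nearest-neighbor distance equals 2r = 0.8660·a.
d = 0.8660 × 534 = 462 pm.

462 pm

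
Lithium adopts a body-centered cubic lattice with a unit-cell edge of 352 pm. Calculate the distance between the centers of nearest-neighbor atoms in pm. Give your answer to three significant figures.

In a BCC structure, atoms touch along the body diagonal, so √3·a = 4r; the nearest-neighbor distance equals 2r = 0.8660·a.
d = 0.8660 × 352 = 305 pm.

305 pm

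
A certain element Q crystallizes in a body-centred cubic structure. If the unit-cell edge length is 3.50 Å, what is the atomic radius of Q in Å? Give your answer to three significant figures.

1.52 Å

In a BCC lattice, atoms touch along the body diagonal, so √3·a = 4r.
r = √3·a/4 = 1.7321 × 3.50 / 4 = 1.52 Å.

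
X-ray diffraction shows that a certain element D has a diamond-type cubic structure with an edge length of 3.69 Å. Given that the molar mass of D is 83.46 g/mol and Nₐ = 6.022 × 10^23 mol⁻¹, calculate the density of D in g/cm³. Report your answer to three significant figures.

A diamond cubic unit cell contains Z = 8 atoms.
Cell volume: a³ = (3.69 Å)³ = (3.690 × 10^-8 cm)³ = 5.024 × 10^-23 cm³.
ρ = Z·M/(N_A·a³) = 8 × 83.46 / (6.022 × 10²³ × 5.024 × 10^-23) = 22.07 g/cm³.

22.1 g/cm³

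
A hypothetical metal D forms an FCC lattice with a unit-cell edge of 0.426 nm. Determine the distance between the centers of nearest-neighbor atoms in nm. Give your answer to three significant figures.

0.301 nm

In an FCC structure, atoms touch along the face diagonal, so √2·a = 4r; the nearest-neighbor distance equals 2r = 0.7071·a.
d = 0.7071 × 0.426 = 0.301 nm.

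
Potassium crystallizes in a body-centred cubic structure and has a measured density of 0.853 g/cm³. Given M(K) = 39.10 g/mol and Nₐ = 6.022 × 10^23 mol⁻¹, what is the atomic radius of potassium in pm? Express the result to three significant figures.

231 pm

For a BCC cell (Z = 2), a³ = Z·M/(N_A·ρ) = 2 × 39.10 / (6.022 × 10²³ × 0.8530) = 1.522 × 10^-22 cm³, so a = 5.340 × 10^-8 cm = 534.0 pm.
Atoms touch along the body diagonal, so √3·a = 4r, so r = 0.4330 × a = 231 pm.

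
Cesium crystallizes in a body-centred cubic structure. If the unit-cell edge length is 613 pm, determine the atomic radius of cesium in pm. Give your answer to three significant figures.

265 pm

In a BCC lattice, atoms touch along the body diagonal, so √3·a = 4r.
r = √3·a/4 = 1.7321 × 613 / 4 = 265 pm.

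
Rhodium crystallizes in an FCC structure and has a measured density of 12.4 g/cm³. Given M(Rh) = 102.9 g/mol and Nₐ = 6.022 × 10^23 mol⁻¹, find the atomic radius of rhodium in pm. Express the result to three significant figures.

For an FCC cell (Z = 4), a³ = Z·M/(N_A·ρ) = 4 × 102.9 / (6.022 × 10²³ × 12.40) = 5.512 × 10^-23 cm³, so a = 3.806 × 10^-8 cm = 380.6 pm.
Atoms touch along the face diagonal, so √2·a = 4r, so r = 0.3536 × a = 135 pm.

135 pm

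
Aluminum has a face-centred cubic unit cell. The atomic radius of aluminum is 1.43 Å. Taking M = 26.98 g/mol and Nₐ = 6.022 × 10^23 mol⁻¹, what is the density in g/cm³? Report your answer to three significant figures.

2.71 g/cm³

In an FCC lattice, atoms touch along the face diagonal, so √2·a = 4r, giving a = 4.045 Å = 4.045 × 10^-8 cm.
With Z = 4, ρ = Z·M/(N_A·a³) = 4 × 26.98 / (6.022 × 10²³ × 6.617 × 10^-23) = 2.708 g/cm³.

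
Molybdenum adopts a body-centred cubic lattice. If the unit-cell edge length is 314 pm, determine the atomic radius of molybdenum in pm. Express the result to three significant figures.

In a BCC lattice, atoms touch along the body diagonal, so √3·a = 4r.
r = √3·a/4 = 1.7321 × 314 / 4 = 136 pm.

136 pm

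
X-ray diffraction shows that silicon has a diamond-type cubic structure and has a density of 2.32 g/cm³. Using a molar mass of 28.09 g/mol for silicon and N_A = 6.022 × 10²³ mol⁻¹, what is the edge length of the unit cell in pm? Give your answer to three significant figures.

With Z = 8 atoms per diamond cubic cell, a³ = Z·M/(N_A·ρ) = 8 × 28.09 / (6.022 × 10²³ × 2.320 g/cm³) = 1.608 × 10^-22 cm³.
a = (1.608 × 10^-22)^(1/3) = 5.438 × 10^-8 cm = 544 pm.

544 pm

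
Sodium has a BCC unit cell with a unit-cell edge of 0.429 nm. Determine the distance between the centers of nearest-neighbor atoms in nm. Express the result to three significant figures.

0.372 nm

In a BCC structure, atoms touch along the body diagonal, so √3·a = 4r; the nearest-neighbor distance equals 2r = 0.8660·a.
d = 0.8660 × 0.429 = 0.372 nm.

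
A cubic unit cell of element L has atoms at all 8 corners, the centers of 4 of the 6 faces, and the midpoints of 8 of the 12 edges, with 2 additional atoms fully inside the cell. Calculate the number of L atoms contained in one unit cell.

7

Corner atoms are shared by 8 cells (1/8 each), face atoms by 2 (1/2 each), edge atoms by 4 (1/4 each), interior atoms are unshared.
Net atoms = 8 × 1/8 + 4 × 1/2 + 8 × 1/4 + 2 = 1 + 2 + 2 + 2 = 7.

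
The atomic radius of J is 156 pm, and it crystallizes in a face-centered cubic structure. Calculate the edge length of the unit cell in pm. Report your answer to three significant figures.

In an FCC lattice, atoms touch along the face diagonal, so √2·a = 4r.
a = 4r/√2 = 4 × 156 / 1.4142 = 441 pm.

441 pm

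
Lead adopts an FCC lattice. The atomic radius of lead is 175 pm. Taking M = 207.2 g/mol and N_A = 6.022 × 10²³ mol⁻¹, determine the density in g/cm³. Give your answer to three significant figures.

In an FCC lattice, atoms touch along the face diagonal, so √2·a = 4r, giving a = 495.0 pm = 4.950 × 10^-8 cm.
With Z = 4, ρ = Z·M/(N_A·a³) = 4 × 207.2 / (6.022 × 10²³ × 1.213 × 10^-22) = 11.35 g/cm³.

11.3 g/cm³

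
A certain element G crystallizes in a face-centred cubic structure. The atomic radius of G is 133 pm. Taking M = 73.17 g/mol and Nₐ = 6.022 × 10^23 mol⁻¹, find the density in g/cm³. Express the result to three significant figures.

9.13 g/cm³

In an FCC lattice, atoms touch along the face diagonal, so √2·a = 4r, giving a = 376.2 pm = 3.762 × 10^-8 cm.
With Z = 4, ρ = Z·M/(N_A·a³) = 4 × 73.17 / (6.022 × 10²³ × 5.323 × 10^-23) = 9.130 g/cm³.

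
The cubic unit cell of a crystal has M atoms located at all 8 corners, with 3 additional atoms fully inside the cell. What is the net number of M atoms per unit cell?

Corner atoms are shared by 8 cells (1/8 each), interior atoms are unshared.
Net atoms = 8 × 1/8 + 3 = 1 + 3 = 4.

4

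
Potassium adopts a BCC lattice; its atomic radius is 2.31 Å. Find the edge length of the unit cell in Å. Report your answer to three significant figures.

In a BCC lattice, atoms touch along the body diagonal, so √3·a = 4r.
a = 4r/√3 = 4 × 2.31 / 1.7321 = 5.33 Å.

5.33 Å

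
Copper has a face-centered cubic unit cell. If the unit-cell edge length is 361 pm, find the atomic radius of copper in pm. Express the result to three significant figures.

In an FCC lattice, atoms touch along the face diagonal, so √2·a = 4r.
r = √2·a/4 = 1.4142 × 361 / 4 = 128 pm.

128 pm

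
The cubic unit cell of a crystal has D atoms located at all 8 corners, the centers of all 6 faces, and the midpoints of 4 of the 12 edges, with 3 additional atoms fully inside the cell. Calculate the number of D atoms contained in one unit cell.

Corner atoms are shared by 8 cells (1/8 each), face atoms by 2 (1/2 each), edge atoms by 4 (1/4 each), interior atoms are unshared.
Net atoms = 8 × 1/8 + 6 × 1/2 + 4 × 1/4 + 3 = 1 + 3 + 1 + 3 = 8.

8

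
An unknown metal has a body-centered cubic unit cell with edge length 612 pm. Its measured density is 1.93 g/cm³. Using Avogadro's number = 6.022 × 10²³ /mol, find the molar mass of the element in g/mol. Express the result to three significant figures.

133 g/mol

A BCC cell has Z = 2 atoms; a = 6.120 × 10^-8 cm.
M = ρ·N_A·a³/Z = 1.93 × 6.022 × 10²³ × 2.292 × 10^-22 / 2 = 133 g/mol.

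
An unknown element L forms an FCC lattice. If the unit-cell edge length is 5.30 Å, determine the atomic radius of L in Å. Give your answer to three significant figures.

1.87 Å

In an FCC lattice, atoms touch along the face diagonal, so √2·a = 4r.
r = √2·a/4 = 1.4142 × 5.30 / 4 = 1.87 Å.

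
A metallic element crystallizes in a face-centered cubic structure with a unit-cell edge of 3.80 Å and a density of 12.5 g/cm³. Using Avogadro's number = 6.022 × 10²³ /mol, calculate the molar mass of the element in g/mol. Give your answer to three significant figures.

103 g/mol

An FCC cell has Z = 4 atoms; a = 3.800 × 10^-8 cm.
M = ρ·N_A·a³/Z = 12.5 × 6.022 × 10²³ × 5.487 × 10^-23 / 4 = 103 g/mol.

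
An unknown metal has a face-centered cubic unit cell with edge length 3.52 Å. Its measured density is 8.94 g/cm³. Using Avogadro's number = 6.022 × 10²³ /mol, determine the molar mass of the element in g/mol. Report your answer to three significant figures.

An FCC cell has Z = 4 atoms; a = 3.520 × 10^-8 cm.
M = ρ·N_A·a³/Z = 8.94 × 6.022 × 10²³ × 4.361 × 10^-23 / 4 = 58.7 g/mol.

58.7 g/mol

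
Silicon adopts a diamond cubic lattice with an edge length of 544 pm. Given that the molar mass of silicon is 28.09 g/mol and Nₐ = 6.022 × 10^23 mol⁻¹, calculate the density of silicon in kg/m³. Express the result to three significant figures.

2320 kg/m³

A diamond cubic unit cell contains Z = 8 atoms.
Cell volume: a³ = (544 pm)³ = (5.440 × 10^-8 cm)³ = 1.610 × 10^-22 cm³.
ρ = Z·M/(N_A·a³) = 8 × 28.09 / (6.022 × 10²³ × 1.610 × 10^-22) = 2.318 g/cm³ = 2320 kg/m³.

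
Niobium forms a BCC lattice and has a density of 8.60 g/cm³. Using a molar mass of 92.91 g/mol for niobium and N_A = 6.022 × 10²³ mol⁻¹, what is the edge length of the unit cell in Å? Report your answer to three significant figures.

3.30 Å

With Z = 2 atoms per BCC cell, a³ = Z·M/(N_A·ρ) = 2 × 92.91 / (6.022 × 10²³ × 8.600 g/cm³) = 3.588 × 10^-23 cm³.
a = (3.588 × 10^-23)^(1/3) = 3.298 × 10^-8 cm = 3.30 Å.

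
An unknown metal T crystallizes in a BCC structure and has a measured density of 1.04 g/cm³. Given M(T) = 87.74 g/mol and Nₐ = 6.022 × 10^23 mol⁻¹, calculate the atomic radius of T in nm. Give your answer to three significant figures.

0.283 nm

For a BCC cell (Z = 2), a³ = Z·M/(N_A·ρ) = 2 × 87.74 / (6.022 × 10²³ × 1.040) = 2.802 × 10^-22 cm³, so a = 6.544 × 10^-8 cm = 0.6544 nm.
Atoms touch along the body diagonal, so √3·a = 4r, so r = 0.4330 × a = 0.283 nm.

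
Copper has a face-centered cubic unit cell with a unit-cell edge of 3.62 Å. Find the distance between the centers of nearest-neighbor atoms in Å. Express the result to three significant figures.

2.56 Å

In an FCC structure, atoms touch along the face diagonal, so √2·a = 4r; the nearest-neighbor distance equals 2r = 0.7071·a.
d = 0.7071 × 3.62 = 2.56 Å.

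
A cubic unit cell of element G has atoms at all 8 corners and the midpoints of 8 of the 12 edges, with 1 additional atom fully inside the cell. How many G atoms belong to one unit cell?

4

Corner atoms are shared by 8 cells (1/8 each), edge atoms by 4 (1/4 each), interior atoms are unshared.
Net atoms = 8 × 1/8 + 8 × 1/4 + 1 = 1 + 2 + 1 = 4.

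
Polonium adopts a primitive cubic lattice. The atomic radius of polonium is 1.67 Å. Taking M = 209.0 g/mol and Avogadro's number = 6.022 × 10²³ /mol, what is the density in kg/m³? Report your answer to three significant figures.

9310 kg/m³

In a simple cubic lattice, atoms touch along the cell edge, so a = 2r, giving a = 3.340 Å = 3.340 × 10^-8 cm.
With Z = 1, ρ = Z·M/(N_A·a³) = 1 × 209.0 / (6.022 × 10²³ × 3.726 × 10^-23) = 9.315 g/cm³ = 9310 kg/m³.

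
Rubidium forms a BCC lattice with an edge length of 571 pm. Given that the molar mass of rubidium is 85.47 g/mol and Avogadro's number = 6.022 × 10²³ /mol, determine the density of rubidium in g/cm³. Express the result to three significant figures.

1.52 g/cm³

A BCC unit cell contains Z = 2 atoms.
Cell volume: a³ = (571 pm)³ = (5.710 × 10^-8 cm)³ = 1.862 × 10^-22 cm³.
ρ = Z·M/(N_A·a³) = 2 × 85.47 / (6.022 × 10²³ × 1.862 × 10^-22) = 1.525 g/cm³.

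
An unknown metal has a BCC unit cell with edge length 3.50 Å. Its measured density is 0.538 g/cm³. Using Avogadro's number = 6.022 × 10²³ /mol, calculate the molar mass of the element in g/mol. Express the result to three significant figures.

6.95 g/mol

A BCC cell has Z = 2 atoms; a = 3.500 × 10^-8 cm.
M = ρ·N_A·a³/Z = 0.538 × 6.022 × 10²³ × 4.288 × 10^-23 / 2 = 6.95 g/mol.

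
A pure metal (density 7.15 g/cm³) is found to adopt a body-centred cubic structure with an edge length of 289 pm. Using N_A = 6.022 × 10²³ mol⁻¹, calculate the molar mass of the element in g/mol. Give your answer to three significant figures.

A BCC cell has Z = 2 atoms; a = 2.890 × 10^-8 cm.
M = ρ·N_A·a³/Z = 7.15 × 6.022 × 10²³ × 2.414 × 10^-23 / 2 = 52.0 g/mol.

52.0 g/mol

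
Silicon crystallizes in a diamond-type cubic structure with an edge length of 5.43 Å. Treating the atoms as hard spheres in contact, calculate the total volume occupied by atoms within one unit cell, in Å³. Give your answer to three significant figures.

54.4 Å³

In a diamond cubic lattice nearest neighbors lie along the body diagonal with √3·a = 8r, so r = 0.2165a = 1.176 Å.
V_atoms = Z × (4/3)πr³ = 8 × (4/3)π × (1.176)³ = 54.4 Å³.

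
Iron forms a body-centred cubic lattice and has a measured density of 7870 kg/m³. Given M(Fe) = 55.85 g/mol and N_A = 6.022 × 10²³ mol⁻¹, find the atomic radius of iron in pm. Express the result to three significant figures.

124 pm

For a BCC cell (Z = 2), a³ = Z·M/(N_A·ρ) = 2 × 55.85 / (6.022 × 10²³ × 7.870) = 2.357 × 10^-23 cm³, so a = 2.867 × 10^-8 cm = 286.7 pm.
Atoms touch along the body diagonal, so √3·a = 4r, so r = 0.4330 × a = 124 pm.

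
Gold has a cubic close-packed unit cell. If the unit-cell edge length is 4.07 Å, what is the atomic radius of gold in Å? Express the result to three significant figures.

1.44 Å

In an FCC lattice, atoms touch along the face diagonal, so √2·a = 4r.
r = √2·a/4 = 1.4142 × 4.07 / 4 = 1.44 Å.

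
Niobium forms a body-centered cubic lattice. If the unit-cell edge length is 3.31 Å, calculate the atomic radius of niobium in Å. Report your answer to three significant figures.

1.43 Å

In a BCC lattice, atoms touch along the body diagonal, so √3·a = 4r.
r = √3·a/4 = 1.7321 × 3.31 / 4 = 1.43 Å.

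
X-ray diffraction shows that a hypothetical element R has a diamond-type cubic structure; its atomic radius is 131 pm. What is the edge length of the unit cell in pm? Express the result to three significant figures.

605 pm

In a diamond cubic lattice, nearest neighbors lie along the body diagonal with √3·a = 8r.
a = 8r/√3 = 8 × 131 / 1.7321 = 605 pm.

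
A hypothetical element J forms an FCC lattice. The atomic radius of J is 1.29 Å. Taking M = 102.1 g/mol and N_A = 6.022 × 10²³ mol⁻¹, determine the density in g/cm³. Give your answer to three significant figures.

In an FCC lattice, atoms touch along the face diagonal, so √2·a = 4r, giving a = 3.649 Å = 3.649 × 10^-8 cm.
With Z = 4, ρ = Z·M/(N_A·a³) = 4 × 102.1 / (6.022 × 10²³ × 4.857 × 10^-23) = 13.96 g/cm³.

14.0 g/cm³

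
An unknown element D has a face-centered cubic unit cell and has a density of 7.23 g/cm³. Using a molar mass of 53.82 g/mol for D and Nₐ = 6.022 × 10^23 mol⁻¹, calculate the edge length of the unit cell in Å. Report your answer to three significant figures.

3.67 Å

With Z = 4 atoms per FCC cell, a³ = Z·M/(N_A·ρ) = 4 × 53.82 / (6.022 × 10²³ × 7.230 g/cm³) = 4.945 × 10^-23 cm³.
a = (4.945 × 10^-23)^(1/3) = 3.670 × 10^-8 cm = 3.67 Å.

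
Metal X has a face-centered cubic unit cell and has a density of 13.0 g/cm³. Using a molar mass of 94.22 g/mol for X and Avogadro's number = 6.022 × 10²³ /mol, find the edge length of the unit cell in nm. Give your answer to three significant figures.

0.364 nm

With Z = 4 atoms per FCC cell, a³ = Z·M/(N_A·ρ) = 4 × 94.22 / (6.022 × 10²³ × 13.00 g/cm³) = 4.814 × 10^-23 cm³.
a = (4.814 × 10^-23)^(1/3) = 3.638 × 10^-8 cm = 0.364 nm.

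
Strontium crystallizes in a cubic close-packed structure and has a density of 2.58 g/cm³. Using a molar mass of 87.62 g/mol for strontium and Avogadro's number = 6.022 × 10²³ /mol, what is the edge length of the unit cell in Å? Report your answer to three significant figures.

6.09 Å

With Z = 4 atoms per FCC cell, a³ = Z·M/(N_A·ρ) = 4 × 87.62 / (6.022 × 10²³ × 2.580 g/cm³) = 2.256 × 10^-22 cm³.
a = (2.256 × 10^-22)^(1/3) = 6.087 × 10^-8 cm = 6.09 Å.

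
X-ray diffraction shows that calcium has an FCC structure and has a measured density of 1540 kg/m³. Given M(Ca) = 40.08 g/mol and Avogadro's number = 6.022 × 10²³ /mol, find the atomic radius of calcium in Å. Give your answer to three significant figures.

For an FCC cell (Z = 4), a³ = Z·M/(N_A·ρ) = 4 × 40.08 / (6.022 × 10²³ × 1.540) = 1.729 × 10^-22 cm³, so a = 5.571 × 10^-8 cm = 5.571 Å.
Atoms touch along the face diagonal, so √2·a = 4r, so r = 0.3536 × a = 1.97 Å.

1.97 Å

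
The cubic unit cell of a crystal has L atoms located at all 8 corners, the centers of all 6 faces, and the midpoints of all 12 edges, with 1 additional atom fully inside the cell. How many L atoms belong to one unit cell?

8

Corner atoms are shared by 8 cells (1/8 each), face atoms by 2 (1/2 each), edge atoms by 4 (1/4 each), interior atoms are unshared.
Net atoms = 8 × 1/8 + 6 × 1/2 + 12 × 1/4 + 1 = 1 + 3 + 3 + 1 = 8.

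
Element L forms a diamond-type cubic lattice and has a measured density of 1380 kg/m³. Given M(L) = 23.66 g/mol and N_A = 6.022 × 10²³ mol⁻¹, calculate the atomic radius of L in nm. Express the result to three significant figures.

0.132 nm

For a diamond cubic cell (Z = 8), a³ = Z·M/(N_A·ρ) = 8 × 23.66 / (6.022 × 10²³ × 1.380) = 2.278 × 10^-22 cm³, so a = 6.107 × 10^-8 cm = 0.6107 nm.
Nearest neighbors lie along the body diagonal with √3·a = 8r, so r = 0.2165 × a = 0.132 nm.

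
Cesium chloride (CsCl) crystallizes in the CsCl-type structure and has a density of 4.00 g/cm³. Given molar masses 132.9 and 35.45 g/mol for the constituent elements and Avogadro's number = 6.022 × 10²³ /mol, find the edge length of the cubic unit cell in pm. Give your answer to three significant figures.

412 pm

M(CsCl) = 168.35 g/mol; Z = 1 formula unit per cell.
a³ = Z·M/(N_A·ρ) = 1 × 168.35 / (6.022 × 10²³ × 4.00) = 6.989 × 10^-23 cm³, so a = 4.119 × 10^-8 cm = 412 pm.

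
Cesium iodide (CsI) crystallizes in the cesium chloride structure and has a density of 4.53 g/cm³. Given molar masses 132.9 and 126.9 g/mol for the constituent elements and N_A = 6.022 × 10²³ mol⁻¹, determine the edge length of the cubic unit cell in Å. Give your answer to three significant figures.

M(CsI) = 259.8 g/mol; Z = 1 formula unit per cell.
a³ = Z·M/(N_A·ρ) = 1 × 259.8 / (6.022 × 10²³ × 4.53) = 9.524 × 10^-23 cm³, so a = 4.567 × 10^-8 cm = 4.57 Å.

4.57 Å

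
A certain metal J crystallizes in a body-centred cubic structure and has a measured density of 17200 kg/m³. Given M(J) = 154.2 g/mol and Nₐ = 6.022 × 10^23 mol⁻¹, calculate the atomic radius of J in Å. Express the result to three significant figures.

For a BCC cell (Z = 2), a³ = Z·M/(N_A·ρ) = 2 × 154.2 / (6.022 × 10²³ × 17.20) = 2.977 × 10^-23 cm³, so a = 3.099 × 10^-8 cm = 3.099 Å.
Atoms touch along the body diagonal, so √3·a = 4r, so r = 0.4330 × a = 1.34 Å.

1.34 Å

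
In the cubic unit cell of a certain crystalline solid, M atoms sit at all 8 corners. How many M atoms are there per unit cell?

1

Corner atoms are shared by 8 cells (1/8 each).
Net atoms = 8 × 1/8 = 1 = 1.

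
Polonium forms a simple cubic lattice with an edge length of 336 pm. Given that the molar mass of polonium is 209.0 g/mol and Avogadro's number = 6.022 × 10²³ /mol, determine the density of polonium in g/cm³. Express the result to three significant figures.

9.15 g/cm³

A simple cubic unit cell contains Z = 1 atom.
Cell volume: a³ = (336 pm)³ = (3.360 × 10^-8 cm)³ = 3.793 × 10^-23 cm³.
ρ = Z·M/(N_A·a³) = 1 × 209.0 / (6.022 × 10²³ × 3.793 × 10^-23) = 9.149 g/cm³.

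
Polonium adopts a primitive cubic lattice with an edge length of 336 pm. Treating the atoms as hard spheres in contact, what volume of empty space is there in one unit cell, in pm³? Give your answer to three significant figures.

In a simple cubic lattice atoms touch along the cell edge, so a = 2r, so r = 0.5000a = 168.0 pm.
V_cell = a³ = 3.793 × 10^7 pm³; V_atoms = 1 × (4/3)πr³ = 1.986 × 10^7 pm³.
Empty space = 3.793 × 10^7 − 1.986 × 10^7 = 1.81 × 10^7 pm³.

1.81 × 10^7 pm³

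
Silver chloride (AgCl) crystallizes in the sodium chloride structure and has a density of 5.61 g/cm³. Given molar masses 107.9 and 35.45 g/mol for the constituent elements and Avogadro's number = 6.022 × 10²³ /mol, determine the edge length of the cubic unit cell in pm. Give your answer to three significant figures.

M(AgCl) = 143.35 g/mol; Z = 4 formula units per cell.
a³ = Z·M/(N_A·ρ) = 4 × 143.35 / (6.022 × 10²³ × 5.61) = 1.697 × 10^-22 cm³, so a = 5.537 × 10^-8 cm = 554 pm.

554 pm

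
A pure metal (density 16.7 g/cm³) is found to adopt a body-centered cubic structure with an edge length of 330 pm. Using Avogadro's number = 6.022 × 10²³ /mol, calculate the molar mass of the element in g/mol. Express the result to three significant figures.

A BCC cell has Z = 2 atoms; a = 3.300 × 10^-8 cm.
M = ρ·N_A·a³/Z = 16.7 × 6.022 × 10²³ × 3.594 × 10^-23 / 2 = 181 g/mol.

181 g/mol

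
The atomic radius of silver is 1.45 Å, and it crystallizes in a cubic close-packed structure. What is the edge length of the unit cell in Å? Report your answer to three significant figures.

4.10 Å

In an FCC lattice, atoms touch along the face diagonal, so √2·a = 4r.
a = 4r/√2 = 4 × 1.45 / 1.4142 = 4.10 Å.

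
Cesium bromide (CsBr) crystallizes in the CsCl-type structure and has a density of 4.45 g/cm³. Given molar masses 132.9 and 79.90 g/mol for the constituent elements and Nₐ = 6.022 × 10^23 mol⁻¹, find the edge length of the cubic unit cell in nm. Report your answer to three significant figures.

0.430 nm

M(CsBr) = 212.8 g/mol; Z = 1 formula unit per cell.
a³ = Z·M/(N_A·ρ) = 1 × 212.8 / (6.022 × 10²³ × 4.45) = 7.941 × 10^-23 cm³, so a = 4.298 × 10^-8 cm = 0.430 nm.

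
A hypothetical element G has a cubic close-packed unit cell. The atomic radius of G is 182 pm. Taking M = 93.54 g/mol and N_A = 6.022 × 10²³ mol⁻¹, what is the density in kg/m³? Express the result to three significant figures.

In an FCC lattice, atoms touch along the face diagonal, so √2·a = 4r, giving a = 514.8 pm = 5.148 × 10^-8 cm.
With Z = 4, ρ = Z·M/(N_A·a³) = 4 × 93.54 / (6.022 × 10²³ × 1.364 × 10^-22) = 4.555 g/cm³ = 4550 kg/m³.

4550 kg/m³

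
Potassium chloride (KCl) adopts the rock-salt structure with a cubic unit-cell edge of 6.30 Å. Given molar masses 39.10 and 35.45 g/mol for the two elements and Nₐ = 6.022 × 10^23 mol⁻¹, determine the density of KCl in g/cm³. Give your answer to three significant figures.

1.98 g/cm³

The rock-salt structure contains Z = 4 formula units per cell; M(KCl) = 39.10 + 35.45 = 74.55 g/mol.
a³ = (6.300 × 10^-8 cm)³ = 2.500 × 10^-22 cm³.
ρ = 4 × 74.55 / (6.022 × 10²³ × 2.500 × 10^-22) = 1.980 g/cm³.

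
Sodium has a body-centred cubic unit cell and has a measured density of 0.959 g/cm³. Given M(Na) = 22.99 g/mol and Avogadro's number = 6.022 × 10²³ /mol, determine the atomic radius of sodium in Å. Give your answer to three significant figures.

1.86 Å

For a BCC cell (Z = 2), a³ = Z·M/(N_A·ρ) = 2 × 22.99 / (6.022 × 10²³ × 0.9590) = 7.962 × 10^-23 cm³, so a = 4.302 × 10^-8 cm = 4.302 Å.
Atoms touch along the body diagonal, so √3·a = 4r, so r = 0.4330 × a = 1.86 Å.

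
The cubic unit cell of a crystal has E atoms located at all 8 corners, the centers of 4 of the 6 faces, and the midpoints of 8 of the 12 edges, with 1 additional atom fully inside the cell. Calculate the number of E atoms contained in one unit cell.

Corner atoms are shared by 8 cells (1/8 each), face atoms by 2 (1/2 each), edge atoms by 4 (1/4 each), interior atoms are unshared.
Net atoms = 8 × 1/8 + 4 × 1/2 + 8 × 1/4 + 1 = 1 + 2 + 2 + 1 = 6.

6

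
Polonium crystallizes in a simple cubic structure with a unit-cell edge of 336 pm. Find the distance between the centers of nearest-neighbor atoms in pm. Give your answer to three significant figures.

336 pm

In a simple cubic structure, atoms touch along the cell edge, so a = 2r; the nearest-neighbor distance equals 2r = 1.000·a.
d = 1.000 × 336 = 336 pm.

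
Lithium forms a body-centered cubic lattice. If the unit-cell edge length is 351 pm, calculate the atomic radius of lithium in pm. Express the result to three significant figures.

152 pm

In a BCC lattice, atoms touch along the body diagonal, so √3·a = 4r.
r = √3·a/4 = 1.7321 × 351 / 4 = 152 pm.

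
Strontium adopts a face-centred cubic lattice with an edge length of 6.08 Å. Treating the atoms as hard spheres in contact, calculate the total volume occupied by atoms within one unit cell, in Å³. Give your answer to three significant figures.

166 Å³

In an FCC lattice atoms touch along the face diagonal, so √2·a = 4r, so r = 0.3536a = 2.150 Å.
V_atoms = Z × (4/3)πr³ = 4 × (4/3)π × (2.150)³ = 166 Å³.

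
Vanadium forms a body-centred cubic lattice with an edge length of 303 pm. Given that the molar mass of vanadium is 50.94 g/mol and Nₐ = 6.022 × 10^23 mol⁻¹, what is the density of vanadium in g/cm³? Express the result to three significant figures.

6.08 g/cm³

A BCC unit cell contains Z = 2 atoms.
Cell volume: a³ = (303 pm)³ = (3.030 × 10^-8 cm)³ = 2.782 × 10^-23 cm³.
ρ = Z·M/(N_A·a³) = 2 × 50.94 / (6.022 × 10²³ × 2.782 × 10^-23) = 6.082 g/cm³.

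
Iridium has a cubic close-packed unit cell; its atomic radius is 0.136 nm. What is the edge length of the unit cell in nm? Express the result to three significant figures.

0.385 nm

In an FCC lattice, atoms touch along the face diagonal, so √2·a = 4r.
a = 4r/√2 = 4 × 0.136 / 1.4142 = 0.385 nm.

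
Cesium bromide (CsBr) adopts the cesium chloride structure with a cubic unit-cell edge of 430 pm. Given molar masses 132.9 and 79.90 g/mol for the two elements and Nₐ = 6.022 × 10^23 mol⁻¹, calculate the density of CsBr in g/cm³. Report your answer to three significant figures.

The cesium chloride structure contains Z = 1 formula unit per cell; M(CsBr) = 132.9 + 79.90 = 212.8 g/mol.
a³ = (4.300 × 10^-8 cm)³ = 7.951 × 10^-23 cm³.
ρ = 1 × 212.8 / (6.022 × 10²³ × 7.951 × 10^-23) = 4.445 g/cm³.

4.44 g/cm³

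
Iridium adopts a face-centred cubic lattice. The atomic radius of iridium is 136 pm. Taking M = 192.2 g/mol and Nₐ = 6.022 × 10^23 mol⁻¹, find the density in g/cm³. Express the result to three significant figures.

22.4 g/cm³

In an FCC lattice, atoms touch along the face diagonal, so √2·a = 4r, giving a = 384.7 pm = 3.847 × 10^-8 cm.
With Z = 4, ρ = Z·M/(N_A·a³) = 4 × 192.2 / (6.022 × 10²³ × 5.692 × 10^-23) = 22.43 g/cm³.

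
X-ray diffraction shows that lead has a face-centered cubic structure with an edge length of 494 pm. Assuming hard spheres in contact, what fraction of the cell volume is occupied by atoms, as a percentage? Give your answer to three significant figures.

In an FCC lattice atoms touch along the face diagonal, so √2·a = 4r, so r = 0.3536a = 174.7 pm.
Packing fraction = Z·(4/3)πr³ / a³ = 4 × (4/3)π × (174.7)³ / (494)³ = 0.7405 = 74.0%.

74.0%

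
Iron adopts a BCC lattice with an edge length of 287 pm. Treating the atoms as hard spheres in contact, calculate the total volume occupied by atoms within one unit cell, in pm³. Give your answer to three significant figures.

1.61 × 10^7 pm³

In a BCC lattice atoms touch along the body diagonal, so √3·a = 4r, so r = 0.4330a = 124.3 pm.
V_atoms = Z × (4/3)πr³ = 2 × (4/3)π × (124.3)³ = 1.61 × 10^7 pm³.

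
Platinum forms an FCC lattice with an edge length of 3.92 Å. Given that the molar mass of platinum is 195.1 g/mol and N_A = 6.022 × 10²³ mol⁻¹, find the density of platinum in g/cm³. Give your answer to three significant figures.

An FCC unit cell contains Z = 4 atoms.
Cell volume: a³ = (3.92 Å)³ = (3.920 × 10^-8 cm)³ = 6.024 × 10^-23 cm³.
ρ = Z·M/(N_A·a³) = 4 × 195.1 / (6.022 × 10²³ × 6.024 × 10^-23) = 21.51 g/cm³.

21.5 g/cm³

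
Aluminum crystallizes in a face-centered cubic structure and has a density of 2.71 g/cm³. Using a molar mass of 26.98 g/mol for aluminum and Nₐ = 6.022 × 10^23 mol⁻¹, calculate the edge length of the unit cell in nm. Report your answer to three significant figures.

With Z = 4 atoms per FCC cell, a³ = Z·M/(N_A·ρ) = 4 × 26.98 / (6.022 × 10²³ × 2.710 g/cm³) = 6.613 × 10^-23 cm³.
a = (6.613 × 10^-23)^(1/3) = 4.044 × 10^-8 cm = 0.404 nm.

0.404 nm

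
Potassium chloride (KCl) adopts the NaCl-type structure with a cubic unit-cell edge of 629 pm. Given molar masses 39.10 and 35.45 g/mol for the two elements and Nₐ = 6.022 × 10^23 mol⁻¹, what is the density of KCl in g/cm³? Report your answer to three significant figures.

1.99 g/cm³

The NaCl-type structure contains Z = 4 formula units per cell; M(KCl) = 39.10 + 35.45 = 74.55 g/mol.
a³ = (6.290 × 10^-8 cm)³ = 2.489 × 10^-22 cm³.
ρ = 4 × 74.55 / (6.022 × 10²³ × 2.489 × 10^-22) = 1.990 g/cm³.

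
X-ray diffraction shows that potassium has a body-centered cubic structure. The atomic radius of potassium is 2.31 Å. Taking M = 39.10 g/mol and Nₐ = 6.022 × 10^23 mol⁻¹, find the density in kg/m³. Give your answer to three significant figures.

855 kg/m³

In a BCC lattice, atoms touch along the body diagonal, so √3·a = 4r, giving a = 5.335 Å = 5.335 × 10^-8 cm.
With Z = 2, ρ = Z·M/(N_A·a³) = 2 × 39.10 / (6.022 × 10²³ × 1.518 × 10^-22) = 0.8553 g/cm³ = 855 kg/m³.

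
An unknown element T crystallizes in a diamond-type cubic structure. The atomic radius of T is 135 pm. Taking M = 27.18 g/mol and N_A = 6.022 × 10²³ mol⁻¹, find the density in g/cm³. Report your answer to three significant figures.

In a diamond cubic lattice, nearest neighbors lie along the body diagonal with √3·a = 8r, giving a = 623.5 pm = 6.235 × 10^-8 cm.
With Z = 8, ρ = Z·M/(N_A·a³) = 8 × 27.18 / (6.022 × 10²³ × 2.424 × 10^-22) = 1.489 g/cm³.

1.49 g/cm³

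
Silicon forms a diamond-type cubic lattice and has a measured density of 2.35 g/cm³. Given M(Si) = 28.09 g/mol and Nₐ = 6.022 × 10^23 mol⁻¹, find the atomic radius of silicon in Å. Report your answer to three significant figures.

For a diamond cubic cell (Z = 8), a³ = Z·M/(N_A·ρ) = 8 × 28.09 / (6.022 × 10²³ × 2.350) = 1.588 × 10^-22 cm³, so a = 5.415 × 10^-8 cm = 5.415 Å.
Nearest neighbors lie along the body diagonal with √3·a = 8r, so r = 0.2165 × a = 1.17 Å.

1.17 Å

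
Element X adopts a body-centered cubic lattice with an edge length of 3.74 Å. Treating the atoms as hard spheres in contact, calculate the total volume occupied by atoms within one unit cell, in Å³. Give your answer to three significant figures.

35.6 Å³

In a BCC lattice atoms touch along the body diagonal, so √3·a = 4r, so r = 0.4330a = 1.619 Å.
V_atoms = Z × (4/3)πr³ = 2 × (4/3)π × (1.619)³ = 35.6 Å³.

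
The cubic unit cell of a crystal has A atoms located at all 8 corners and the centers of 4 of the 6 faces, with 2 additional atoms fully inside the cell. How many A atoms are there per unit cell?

5

Corner atoms are shared by 8 cells (1/8 each), face atoms by 2 (1/2 each), interior atoms are unshared.
Net atoms = 8 × 1/8 + 4 × 1/2 + 2 = 1 + 2 + 2 = 5.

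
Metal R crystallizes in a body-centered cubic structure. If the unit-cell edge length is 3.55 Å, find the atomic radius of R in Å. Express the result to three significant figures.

In a BCC lattice, atoms touch along the body diagonal, so √3·a = 4r.
r = √3·a/4 = 1.7321 × 3.55 / 4 = 1.54 Å.

1.54 Å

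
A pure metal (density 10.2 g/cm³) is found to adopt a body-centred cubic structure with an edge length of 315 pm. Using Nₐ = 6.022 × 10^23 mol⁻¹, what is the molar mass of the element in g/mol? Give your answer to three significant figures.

A BCC cell has Z = 2 atoms; a = 3.150 × 10^-8 cm.
M = ρ·N_A·a³/Z = 10.2 × 6.022 × 10²³ × 3.126 × 10^-23 / 2 = 96.0 g/mol.

96.0 g/mol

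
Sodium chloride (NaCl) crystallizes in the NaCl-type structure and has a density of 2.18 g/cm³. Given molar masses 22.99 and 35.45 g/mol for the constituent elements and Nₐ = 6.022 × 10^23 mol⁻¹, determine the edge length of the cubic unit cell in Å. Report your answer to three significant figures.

5.63 Å

M(NaCl) = 58.44 g/mol; Z = 4 formula units per cell.
a³ = Z·M/(N_A·ρ) = 4 × 58.44 / (6.022 × 10²³ × 2.18) = 1.781 × 10^-22 cm³, so a = 5.626 × 10^-8 cm = 5.63 Å.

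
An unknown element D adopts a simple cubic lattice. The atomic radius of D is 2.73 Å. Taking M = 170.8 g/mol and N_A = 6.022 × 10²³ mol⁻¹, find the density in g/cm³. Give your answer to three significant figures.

1.74 g/cm³

In a simple cubic lattice, atoms touch along the cell edge, so a = 2r, giving a = 5.460 Å = 5.460 × 10^-8 cm.
With Z = 1, ρ = Z·M/(N_A·a³) = 1 × 170.8 / (6.022 × 10²³ × 1.628 × 10^-22) = 1.742 g/cm³.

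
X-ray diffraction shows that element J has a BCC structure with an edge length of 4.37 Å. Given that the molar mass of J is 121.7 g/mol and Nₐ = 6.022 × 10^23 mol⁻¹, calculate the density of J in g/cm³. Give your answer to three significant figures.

4.84 g/cm³

A BCC unit cell contains Z = 2 atoms.
Cell volume: a³ = (4.37 Å)³ = (4.370 × 10^-8 cm)³ = 8.345 × 10^-23 cm³.
ρ = Z·M/(N_A·a³) = 2 × 121.7 / (6.022 × 10²³ × 8.345 × 10^-23) = 4.843 g/cm³.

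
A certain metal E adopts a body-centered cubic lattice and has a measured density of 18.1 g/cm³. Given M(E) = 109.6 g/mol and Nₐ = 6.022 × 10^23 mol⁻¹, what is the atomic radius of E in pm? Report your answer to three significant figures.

118 pm

For a BCC cell (Z = 2), a³ = Z·M/(N_A·ρ) = 2 × 109.6 / (6.022 × 10²³ × 18.10) = 2.011 × 10^-23 cm³, so a = 2.719 × 10^-8 cm = 271.9 pm.
Atoms touch along the body diagonal, so √3·a = 4r, so r = 0.4330 × a = 118 pm.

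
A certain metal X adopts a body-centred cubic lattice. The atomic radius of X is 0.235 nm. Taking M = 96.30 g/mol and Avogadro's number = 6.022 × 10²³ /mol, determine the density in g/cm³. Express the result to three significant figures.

In a BCC lattice, atoms touch along the body diagonal, so √3·a = 4r, giving a = 0.5427 nm = 5.427 × 10^-8 cm.
With Z = 2, ρ = Z·M/(N_A·a³) = 2 × 96.30 / (6.022 × 10²³ × 1.598 × 10^-22) = 2.001 g/cm³.

2.00 g/cm³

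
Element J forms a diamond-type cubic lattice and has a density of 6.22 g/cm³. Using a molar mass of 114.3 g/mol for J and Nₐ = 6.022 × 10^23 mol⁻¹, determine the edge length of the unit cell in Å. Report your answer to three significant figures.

6.25 Å

With Z = 8 atoms per diamond cubic cell, a³ = Z·M/(N_A·ρ) = 8 × 114.3 / (6.022 × 10²³ × 6.220 g/cm³) = 2.441 × 10^-22 cm³.
a = (2.441 × 10^-22)^(1/3) = 6.250 × 10^-8 cm = 6.25 Å.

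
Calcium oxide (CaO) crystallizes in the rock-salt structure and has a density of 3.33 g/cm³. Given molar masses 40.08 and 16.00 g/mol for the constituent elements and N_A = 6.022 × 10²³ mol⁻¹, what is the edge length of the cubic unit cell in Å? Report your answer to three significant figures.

4.82 Å

M(CaO) = 56.08 g/mol; Z = 4 formula units per cell.
a³ = Z·M/(N_A·ρ) = 4 × 56.08 / (6.022 × 10²³ × 3.33) = 1.119 × 10^-22 cm³, so a = 4.818 × 10^-8 cm = 4.82 Å.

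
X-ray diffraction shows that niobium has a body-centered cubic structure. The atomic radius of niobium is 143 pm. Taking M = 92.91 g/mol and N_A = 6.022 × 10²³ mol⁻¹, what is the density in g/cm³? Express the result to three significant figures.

In a BCC lattice, atoms touch along the body diagonal, so √3·a = 4r, giving a = 330.2 pm = 3.302 × 10^-8 cm.
With Z = 2, ρ = Z·M/(N_A·a³) = 2 × 92.91 / (6.022 × 10²³ × 3.602 × 10^-23) = 8.567 g/cm³.

8.57 g/cm³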